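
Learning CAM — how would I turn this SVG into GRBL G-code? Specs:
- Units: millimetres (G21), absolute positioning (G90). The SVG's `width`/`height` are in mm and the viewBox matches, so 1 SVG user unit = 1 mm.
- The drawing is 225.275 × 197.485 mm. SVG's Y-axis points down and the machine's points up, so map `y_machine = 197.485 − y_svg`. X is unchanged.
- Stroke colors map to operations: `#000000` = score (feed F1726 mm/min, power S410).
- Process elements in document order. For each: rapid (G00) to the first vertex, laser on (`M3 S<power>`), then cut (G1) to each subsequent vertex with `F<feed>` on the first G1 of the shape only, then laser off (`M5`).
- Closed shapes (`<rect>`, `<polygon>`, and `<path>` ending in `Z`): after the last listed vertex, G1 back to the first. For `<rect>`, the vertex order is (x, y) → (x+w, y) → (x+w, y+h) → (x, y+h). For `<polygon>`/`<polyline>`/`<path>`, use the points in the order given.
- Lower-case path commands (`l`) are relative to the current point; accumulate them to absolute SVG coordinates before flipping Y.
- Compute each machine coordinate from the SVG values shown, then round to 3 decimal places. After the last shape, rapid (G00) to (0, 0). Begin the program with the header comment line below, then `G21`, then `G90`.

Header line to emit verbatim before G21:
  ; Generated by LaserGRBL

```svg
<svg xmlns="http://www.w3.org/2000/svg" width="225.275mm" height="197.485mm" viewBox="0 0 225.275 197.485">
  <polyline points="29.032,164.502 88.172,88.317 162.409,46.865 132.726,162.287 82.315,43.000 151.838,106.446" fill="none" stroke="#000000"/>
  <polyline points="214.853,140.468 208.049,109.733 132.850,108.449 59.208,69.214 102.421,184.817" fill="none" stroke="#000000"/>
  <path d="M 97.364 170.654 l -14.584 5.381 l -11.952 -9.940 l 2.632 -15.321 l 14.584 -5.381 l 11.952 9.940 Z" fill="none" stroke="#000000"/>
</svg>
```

1 u = 1 mm; y_m = 197.485 − y.

[1] `<polyline>` open polyline, #000000→score S410 F1726: (29.032,32.983) → (88.172,109.168) → (162.409,150.620) → (132.726,35.198) → (82.315,154.485) → (151.838,91.039)

[2] `<polyline>` open polyline, #000000→score S410 F1726: (214.853,57.017) → (208.049,87.752) → (132.850,89.036) → (59.208,128.271) → (102.421,12.668)

[3] `<path>` regular polygon, #000000→score S410 F1726: (97.364,26.831) → (82.780,21.450) → (70.828,31.390) → (73.460,46.711) → (88.044,52.092) → (99.996,42.152) → (97.364,26.831) (closed)

; Generated by LaserGRBL
G21
G90
G00 X29.032 Y32.983
M3 S410
G1 X88.172 Y109.168 F1726
G1 X162.409 Y150.620
G1 X132.726 Y35.198
G1 X82.315 Y154.485
G1 X151.838 Y91.039
M5
G00 X214.853 Y57.017
M3 S410
G1 X208.049 Y87.752 F1726
G1 X132.850 Y89.036
G1 X59.208 Y128.271
G1 X102.421 Y12.668
M5
G00 X97.364 Y26.831
M3 S410
G1 X82.780 Y21.450 F1726
G1 X70.828 Y31.390
G1 X73.460 Y46.711
G1 X88.044 Y52.092
G1 X99.996 Y42.152
G1 X97.364 Y26.831
M5
G00 X0.000 Y0.000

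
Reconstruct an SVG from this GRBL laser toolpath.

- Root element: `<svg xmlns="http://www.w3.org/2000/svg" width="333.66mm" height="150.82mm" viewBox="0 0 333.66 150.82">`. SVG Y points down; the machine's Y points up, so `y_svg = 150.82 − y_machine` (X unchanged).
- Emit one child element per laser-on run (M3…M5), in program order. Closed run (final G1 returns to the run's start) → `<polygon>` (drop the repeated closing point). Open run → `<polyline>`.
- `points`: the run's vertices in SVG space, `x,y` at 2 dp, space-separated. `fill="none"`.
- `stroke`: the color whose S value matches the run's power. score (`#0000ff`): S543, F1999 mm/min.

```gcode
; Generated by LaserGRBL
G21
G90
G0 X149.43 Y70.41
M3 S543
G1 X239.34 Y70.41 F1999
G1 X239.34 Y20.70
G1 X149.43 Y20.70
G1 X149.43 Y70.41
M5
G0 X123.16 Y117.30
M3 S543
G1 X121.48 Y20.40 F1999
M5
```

Machine Y-up, SVG Y-down with viewBox height 150.82, so y_svg = 150.82 − y_machine; X carries over. Every run uses S543, so all elements get stroke `#0000ff` (score).

Run 1: The run returns to its start, so emit a `<polygon>` with points (Y-flipped): 149.43,80.41 239.34,80.41 239.34,130.12 149.43,130.12.

Run 2: The run is open, so emit a `<polyline>` with points (Y-flipped): 123.16,33.52 121.48,130.42.

<svg xmlns="http://www.w3.org/2000/svg" width="333.66mm" height="150.82mm" viewBox="0 0 333.66 150.82">
  <polygon points="149.43,80.41 239.34,80.41 239.34,130.12 149.43,130.12" fill="none" stroke="#0000ff"/>
  <polyline points="123.16,33.52 121.48,130.42" fill="none" stroke="#0000ff"/>
</svg>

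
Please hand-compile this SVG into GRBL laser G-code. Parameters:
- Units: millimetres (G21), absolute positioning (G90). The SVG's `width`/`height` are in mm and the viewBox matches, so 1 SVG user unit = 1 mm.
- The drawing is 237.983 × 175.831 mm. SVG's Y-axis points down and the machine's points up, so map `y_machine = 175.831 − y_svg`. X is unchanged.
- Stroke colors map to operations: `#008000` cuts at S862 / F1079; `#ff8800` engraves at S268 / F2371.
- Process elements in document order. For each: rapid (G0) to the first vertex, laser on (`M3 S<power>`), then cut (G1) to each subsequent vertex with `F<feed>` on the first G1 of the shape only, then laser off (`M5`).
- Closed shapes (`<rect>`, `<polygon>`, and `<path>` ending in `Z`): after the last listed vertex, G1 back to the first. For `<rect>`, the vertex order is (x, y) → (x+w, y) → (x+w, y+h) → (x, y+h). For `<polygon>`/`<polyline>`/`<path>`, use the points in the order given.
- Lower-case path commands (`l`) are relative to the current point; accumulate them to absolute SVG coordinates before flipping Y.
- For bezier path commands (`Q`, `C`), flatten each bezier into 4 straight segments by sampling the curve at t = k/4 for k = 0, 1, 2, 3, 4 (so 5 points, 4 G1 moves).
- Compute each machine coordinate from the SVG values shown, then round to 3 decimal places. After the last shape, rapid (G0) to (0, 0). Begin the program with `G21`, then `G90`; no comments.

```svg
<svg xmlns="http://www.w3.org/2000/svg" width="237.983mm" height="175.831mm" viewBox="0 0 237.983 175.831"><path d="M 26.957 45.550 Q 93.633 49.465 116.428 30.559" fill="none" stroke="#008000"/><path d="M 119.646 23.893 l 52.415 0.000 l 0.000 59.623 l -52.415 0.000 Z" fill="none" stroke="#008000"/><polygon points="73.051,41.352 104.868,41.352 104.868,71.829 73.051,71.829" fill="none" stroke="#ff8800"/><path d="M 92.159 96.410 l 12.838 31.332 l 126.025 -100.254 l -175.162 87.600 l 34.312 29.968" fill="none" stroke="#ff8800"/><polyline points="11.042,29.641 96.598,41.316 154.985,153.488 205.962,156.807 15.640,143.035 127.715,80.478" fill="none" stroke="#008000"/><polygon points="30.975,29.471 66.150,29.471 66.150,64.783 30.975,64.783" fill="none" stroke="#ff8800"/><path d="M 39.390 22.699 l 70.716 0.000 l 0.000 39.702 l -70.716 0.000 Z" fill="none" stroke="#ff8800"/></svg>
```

Since the viewBox matches the mm dimensions, user units are millimetres directly. The only transform is the Y-flip y_m = 175.831 − y_svg.

Shape 1 is a quadratic bezier drawn with `<path>`. Its stroke #008000 means cut at S862, F1079. After flipping Y the toolpath is (26.957,130.281) → (57.552,129.750) → (82.663,132.071) → (102.288,137.245) → (116.428,145.272).

Shape 2 is a rectangle drawn with `<path>`. Its stroke #008000 means cut at S862, F1079. After flipping Y the toolpath is (119.646,151.938) → (172.061,151.938) → (172.061,92.315) → (119.646,92.315) → (119.646,151.938), returning to the start.

Shape 3 is a rectangle drawn with `<polygon>`. Its stroke #ff8800 means engrave at S268, F2371. After flipping Y the toolpath is (73.051,134.479) → (104.868,134.479) → (104.868,104.002) → (73.051,104.002) → (73.051,134.479), returning to the start.

Shape 4 is a open polyline drawn with `<path>`. Its stroke #ff8800 means engrave at S268, F2371. After flipping Y the toolpath is (92.159,79.421) → (104.997,48.089) → (231.022,148.343) → (55.860,60.743) → (90.172,30.775).

Shape 5 is a open polyline drawn with `<polyline>`. Its stroke #008000 means cut at S862, F1079. After flipping Y the toolpath is (11.042,146.190) → (96.598,134.515) → (154.985,22.343) → (205.962,19.024) → (15.640,32.796) → (127.715,95.353).

Shape 6 is a rectangle drawn with `<polygon>`. Its stroke #ff8800 means engrave at S268, F2371. After flipping Y the toolpath is (30.975,146.360) → (66.150,146.360) → (66.150,111.048) → (30.975,111.048) → (30.975,146.360), returning to the start.

Shape 7 is a rectangle drawn with `<path>`. Its stroke #ff8800 means engrave at S268, F2371. After flipping Y the toolpath is (39.390,153.132) → (110.106,153.132) → (110.106,113.430) → (39.390,113.430) → (39.390,153.132), returning to the start.

G21
G90
G0 X26.957 Y130.281
M3 S862
G1 X57.552 Y129.750 F1079
G1 X82.663 Y132.071
G1 X102.288 Y137.245
G1 X116.428 Y145.272
M5
G0 X119.646 Y151.938
M3 S862
G1 X172.061 Y151.938 F1079
G1 X172.061 Y92.315
G1 X119.646 Y92.315
G1 X119.646 Y151.938
M5
G0 X73.051 Y134.479
M3 S268
G1 X104.868 Y134.479 F2371
G1 X104.868 Y104.002
G1 X73.051 Y104.002
G1 X73.051 Y134.479
M5
G0 X92.159 Y79.421
M3 S268
G1 X104.997 Y48.089 F2371
G1 X231.022 Y148.343
G1 X55.860 Y60.743
G1 X90.172 Y30.775
M5
G0 X11.042 Y146.190
M3 S862
G1 X96.598 Y134.515 F1079
G1 X154.985 Y22.343
G1 X205.962 Y19.024
G1 X15.640 Y32.796
G1 X127.715 Y95.353
M5
G0 X30.975 Y146.360
M3 S268
G1 X66.150 Y146.360 F2371
G1 X66.150 Y111.048
G1 X30.975 Y111.048
G1 X30.975 Y146.360
M5
G0 X39.390 Y153.132
M3 S268
G1 X110.106 Y153.132 F2371
G1 X110.106 Y113.430
G1 X39.390 Y113.430
G1 X39.390 Y153.132
M5
G0 X0.000 Y0.000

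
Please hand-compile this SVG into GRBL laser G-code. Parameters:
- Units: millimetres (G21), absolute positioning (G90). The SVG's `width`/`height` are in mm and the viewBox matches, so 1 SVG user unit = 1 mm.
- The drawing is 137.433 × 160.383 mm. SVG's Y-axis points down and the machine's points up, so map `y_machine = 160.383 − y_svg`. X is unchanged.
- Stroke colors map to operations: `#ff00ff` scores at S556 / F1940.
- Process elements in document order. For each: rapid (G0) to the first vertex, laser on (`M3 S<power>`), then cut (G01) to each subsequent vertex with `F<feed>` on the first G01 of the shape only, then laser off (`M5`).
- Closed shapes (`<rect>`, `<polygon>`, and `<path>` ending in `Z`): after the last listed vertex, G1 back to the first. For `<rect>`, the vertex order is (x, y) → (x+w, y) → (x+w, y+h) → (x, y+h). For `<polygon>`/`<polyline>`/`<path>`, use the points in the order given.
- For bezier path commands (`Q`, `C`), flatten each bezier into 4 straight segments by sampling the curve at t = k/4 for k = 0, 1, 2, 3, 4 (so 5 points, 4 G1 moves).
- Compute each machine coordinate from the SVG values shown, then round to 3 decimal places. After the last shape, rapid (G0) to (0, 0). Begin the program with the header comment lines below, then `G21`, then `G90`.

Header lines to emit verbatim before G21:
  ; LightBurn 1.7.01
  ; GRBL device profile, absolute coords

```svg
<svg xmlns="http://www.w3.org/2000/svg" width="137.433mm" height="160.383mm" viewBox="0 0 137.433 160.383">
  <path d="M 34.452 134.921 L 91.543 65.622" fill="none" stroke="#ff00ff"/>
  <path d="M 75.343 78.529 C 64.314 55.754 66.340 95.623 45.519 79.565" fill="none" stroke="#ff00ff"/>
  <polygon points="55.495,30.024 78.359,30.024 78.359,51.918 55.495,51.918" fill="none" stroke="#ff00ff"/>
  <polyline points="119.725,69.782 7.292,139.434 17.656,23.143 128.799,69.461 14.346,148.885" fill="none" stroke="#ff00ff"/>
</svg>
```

Since the viewBox matches the mm dimensions, user units are millimetres directly. The only transform is the Y-flip y_m = 160.383 − y_svg.

Shape 1 is a line segment drawn with `<path>`. Its stroke #ff00ff means score at S556, F1940. After flipping Y the toolpath is (34.452,25.462) → (91.543,94.761).

Shape 2 is a cubic bezier drawn with `<path>`. Its stroke #ff00ff means score at S556, F1940. After flipping Y the toolpath is (75.343,81.854) → (68.958,89.042) → (64.103,83.855) → (57.412,77.408) → (45.519,80.818).

Shape 3 is a rectangle drawn with `<polygon>`. Its stroke #ff00ff means score at S556, F1940. After flipping Y the toolpath is (55.495,130.359) → (78.359,130.359) → (78.359,108.465) → (55.495,108.465) → (55.495,130.359), returning to the start.

Shape 4 is a open polyline drawn with `<polyline>`. Its stroke #ff00ff means score at S556, F1940. After flipping Y the toolpath is (119.725,90.601) → (7.292,20.949) → (17.656,137.240) → (128.799,90.922) → (14.346,11.498).

; LightBurn 1.7.01
; GRBL device profile, absolute coords
G21
G90
G0 X34.452 Y25.462
M3 S556
G01 X91.543 Y94.761 F1940
M5
G0 X75.343 Y81.854
M3 S556
G01 X68.958 Y89.042 F1940
G01 X64.103 Y83.855
G01 X57.412 Y77.408
G01 X45.519 Y80.818
M5
G0 X55.495 Y130.359
M3 S556
G01 X78.359 Y130.359 F1940
G01 X78.359 Y108.465
G01 X55.495 Y108.465
G01 X55.495 Y130.359
M5
G0 X119.725 Y90.601
M3 S556
G01 X7.292 Y20.949 F1940
G01 X17.656 Y137.240
G01 X128.799 Y90.922
G01 X14.346 Y11.498
M5
G0 X0.000 Y0.000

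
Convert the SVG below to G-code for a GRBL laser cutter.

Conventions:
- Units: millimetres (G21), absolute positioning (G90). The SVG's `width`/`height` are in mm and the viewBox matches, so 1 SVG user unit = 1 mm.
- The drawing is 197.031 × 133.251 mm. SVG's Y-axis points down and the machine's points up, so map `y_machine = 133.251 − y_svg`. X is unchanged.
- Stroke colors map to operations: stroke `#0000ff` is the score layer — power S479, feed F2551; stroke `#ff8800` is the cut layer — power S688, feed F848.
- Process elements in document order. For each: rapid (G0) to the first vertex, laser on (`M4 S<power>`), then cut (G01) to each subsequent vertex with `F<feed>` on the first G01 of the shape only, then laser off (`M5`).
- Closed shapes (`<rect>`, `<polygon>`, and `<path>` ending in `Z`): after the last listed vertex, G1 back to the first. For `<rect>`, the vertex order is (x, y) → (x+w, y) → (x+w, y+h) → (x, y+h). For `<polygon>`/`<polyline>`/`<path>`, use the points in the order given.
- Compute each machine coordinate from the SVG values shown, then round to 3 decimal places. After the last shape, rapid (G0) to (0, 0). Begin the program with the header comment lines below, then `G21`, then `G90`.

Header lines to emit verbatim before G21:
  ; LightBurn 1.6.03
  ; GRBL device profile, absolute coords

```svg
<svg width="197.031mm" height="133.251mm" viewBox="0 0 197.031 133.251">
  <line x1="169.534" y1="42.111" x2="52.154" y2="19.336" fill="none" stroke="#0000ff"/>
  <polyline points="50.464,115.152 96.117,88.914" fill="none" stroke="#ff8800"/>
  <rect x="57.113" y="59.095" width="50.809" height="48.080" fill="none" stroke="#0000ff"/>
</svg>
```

viewBox `0 0 197.031 133.251` with mm width/height → 1 unit = 1 mm. Flip: y_m = 133.251 − y_svg.

**Shape 1** — `<line>` line segment, stroke `#0000ff` → score (S479, F2551). Machine vertices: (169.534,91.140) → (52.154,113.915). Open path.

**Shape 2** — `<polyline>` line segment, stroke `#ff8800` → cut (S688, F848). Machine vertices: (50.464,18.099) → (96.117,44.337). Open path.

**Shape 3** — `<rect>` rectangle, stroke `#0000ff` → score (S479, F2551). Machine vertices: (57.113,74.156) → (107.922,74.156) → (107.922,26.076) → (57.113,26.076) → (57.113,74.156). Closed: final G1 returns to the first vertex.

; LightBurn 1.6.03
; GRBL device profile, absolute coords
G21
G90
G0 X169.534 Y91.140
M4 S479
G01 X52.154 Y113.915 F2551
M5
G0 X50.464 Y18.099
M4 S688
G01 X96.117 Y44.337 F848
M5
G0 X57.113 Y74.156
M4 S479
G01 X107.922 Y74.156 F2551
G01 X107.922 Y26.076
G01 X57.113 Y26.076
G01 X57.113 Y74.156
M5
G0 X0.000 Y0.000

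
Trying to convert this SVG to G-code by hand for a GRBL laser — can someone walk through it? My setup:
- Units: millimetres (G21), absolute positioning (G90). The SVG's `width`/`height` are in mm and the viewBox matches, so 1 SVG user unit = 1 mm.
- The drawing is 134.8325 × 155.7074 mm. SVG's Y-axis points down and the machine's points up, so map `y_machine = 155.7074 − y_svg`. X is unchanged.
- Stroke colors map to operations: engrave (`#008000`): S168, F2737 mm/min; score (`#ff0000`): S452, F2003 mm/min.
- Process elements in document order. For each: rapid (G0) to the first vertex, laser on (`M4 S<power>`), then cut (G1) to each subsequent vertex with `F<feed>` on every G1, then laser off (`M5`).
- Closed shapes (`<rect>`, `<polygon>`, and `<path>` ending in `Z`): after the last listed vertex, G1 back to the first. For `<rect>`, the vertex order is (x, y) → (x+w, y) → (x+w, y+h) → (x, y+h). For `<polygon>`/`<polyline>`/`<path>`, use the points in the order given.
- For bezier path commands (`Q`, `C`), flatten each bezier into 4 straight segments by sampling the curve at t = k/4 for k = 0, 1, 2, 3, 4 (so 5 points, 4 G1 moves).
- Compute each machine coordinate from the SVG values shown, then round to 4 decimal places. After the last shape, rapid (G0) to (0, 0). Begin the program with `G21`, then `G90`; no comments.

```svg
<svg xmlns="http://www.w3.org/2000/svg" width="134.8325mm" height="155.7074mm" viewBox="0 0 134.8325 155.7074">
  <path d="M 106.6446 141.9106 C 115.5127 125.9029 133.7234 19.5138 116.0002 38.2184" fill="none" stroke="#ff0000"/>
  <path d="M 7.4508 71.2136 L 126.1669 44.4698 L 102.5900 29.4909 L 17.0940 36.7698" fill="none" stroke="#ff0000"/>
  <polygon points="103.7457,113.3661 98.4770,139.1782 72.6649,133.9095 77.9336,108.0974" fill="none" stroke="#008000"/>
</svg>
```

1 u = 1 mm; y_m = 155.7074 − y.

[1] `<path>` cubic bezier, #ff0000→score S452 F2003: (106.6446,13.7968) → (114.3400,39.3823) → (121.2941,78.6600) → (123.2624,111.4292) → (116.0002,117.4890)

[2] `<path>` open polyline, #ff0000→score S452 F2003: (7.4508,84.4938) → (126.1669,111.2376) → (102.5900,126.2165) → (17.0940,118.9376)

[3] `<polygon>` regular polygon, #008000→engrave S168 F2737: (103.7457,42.3413) → (98.4770,16.5292) → (72.6649,21.7979) → (77.9336,47.6100) → (103.7457,42.3413) (closed)

G21
G90
G0 X106.6446 Y13.7968
M4 S452
G1 X114.3400 Y39.3823 F2003
G1 X121.2941 Y78.6600 F2003
G1 X123.2624 Y111.4292 F2003
G1 X116.0002 Y117.4890 F2003
M5
G0 X7.4508 Y84.4938
M4 S452
G1 X126.1669 Y111.2376 F2003
G1 X102.5900 Y126.2165 F2003
G1 X17.0940 Y118.9376 F2003
M5
G0 X103.7457 Y42.3413
M4 S168
G1 X98.4770 Y16.5292 F2737
G1 X72.6649 Y21.7979 F2737
G1 X77.9336 Y47.6100 F2737
G1 X103.7457 Y42.3413 F2737
M5
G0 X0.0000 Y0.0000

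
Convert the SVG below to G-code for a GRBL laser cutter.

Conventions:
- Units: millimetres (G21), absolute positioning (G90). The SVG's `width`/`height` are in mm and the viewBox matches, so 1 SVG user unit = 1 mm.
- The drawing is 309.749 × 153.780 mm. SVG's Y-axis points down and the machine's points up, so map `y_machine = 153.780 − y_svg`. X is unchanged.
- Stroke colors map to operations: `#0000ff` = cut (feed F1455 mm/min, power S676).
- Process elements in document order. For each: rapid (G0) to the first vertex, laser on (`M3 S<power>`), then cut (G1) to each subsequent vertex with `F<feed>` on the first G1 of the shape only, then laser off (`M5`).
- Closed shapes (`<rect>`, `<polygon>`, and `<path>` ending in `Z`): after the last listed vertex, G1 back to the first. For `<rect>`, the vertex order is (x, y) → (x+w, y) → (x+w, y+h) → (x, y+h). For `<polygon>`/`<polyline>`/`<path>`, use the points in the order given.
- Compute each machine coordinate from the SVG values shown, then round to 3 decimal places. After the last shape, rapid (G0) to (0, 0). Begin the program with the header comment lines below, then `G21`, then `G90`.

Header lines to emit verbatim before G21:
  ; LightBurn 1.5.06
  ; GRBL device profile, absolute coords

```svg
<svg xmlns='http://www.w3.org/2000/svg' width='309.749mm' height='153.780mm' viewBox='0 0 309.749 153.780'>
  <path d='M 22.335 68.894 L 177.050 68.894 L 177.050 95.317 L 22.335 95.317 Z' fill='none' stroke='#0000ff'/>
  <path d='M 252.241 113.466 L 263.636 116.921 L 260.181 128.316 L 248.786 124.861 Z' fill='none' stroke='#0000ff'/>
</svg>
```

viewBox `0 0 309.749 153.780` with mm width/height → 1 unit = 1 mm. Flip: y_m = 153.780 − y_svg.

**Shape 1** — `<path>` rectangle, stroke `#0000ff` → cut (S676, F1455). Machine vertices: (22.335,84.886) → (177.050,84.886) → (177.050,58.463) → (22.335,58.463) → (22.335,84.886). Closed: final G1 returns to the first vertex.

**Shape 2** — `<path>` regular polygon, stroke `#0000ff` → cut (S676, F1455). Machine vertices: (252.241,40.314) → (263.636,36.859) → (260.181,25.464) → (248.786,28.919) → (252.241,40.314). Closed: final G1 returns to the first vertex.

; LightBurn 1.5.06
; GRBL device profile, absolute coords
G21
G90
G0 X22.335 Y84.886
M3 S676
G1 X177.050 Y84.886 F1455
G1 X177.050 Y58.463
G1 X22.335 Y58.463
G1 X22.335 Y84.886
M5
G0 X252.241 Y40.314
M3 S676
G1 X263.636 Y36.859 F1455
G1 X260.181 Y25.464
G1 X248.786 Y28.919
G1 X252.241 Y40.314
M5
G0 X0.000 Y0.000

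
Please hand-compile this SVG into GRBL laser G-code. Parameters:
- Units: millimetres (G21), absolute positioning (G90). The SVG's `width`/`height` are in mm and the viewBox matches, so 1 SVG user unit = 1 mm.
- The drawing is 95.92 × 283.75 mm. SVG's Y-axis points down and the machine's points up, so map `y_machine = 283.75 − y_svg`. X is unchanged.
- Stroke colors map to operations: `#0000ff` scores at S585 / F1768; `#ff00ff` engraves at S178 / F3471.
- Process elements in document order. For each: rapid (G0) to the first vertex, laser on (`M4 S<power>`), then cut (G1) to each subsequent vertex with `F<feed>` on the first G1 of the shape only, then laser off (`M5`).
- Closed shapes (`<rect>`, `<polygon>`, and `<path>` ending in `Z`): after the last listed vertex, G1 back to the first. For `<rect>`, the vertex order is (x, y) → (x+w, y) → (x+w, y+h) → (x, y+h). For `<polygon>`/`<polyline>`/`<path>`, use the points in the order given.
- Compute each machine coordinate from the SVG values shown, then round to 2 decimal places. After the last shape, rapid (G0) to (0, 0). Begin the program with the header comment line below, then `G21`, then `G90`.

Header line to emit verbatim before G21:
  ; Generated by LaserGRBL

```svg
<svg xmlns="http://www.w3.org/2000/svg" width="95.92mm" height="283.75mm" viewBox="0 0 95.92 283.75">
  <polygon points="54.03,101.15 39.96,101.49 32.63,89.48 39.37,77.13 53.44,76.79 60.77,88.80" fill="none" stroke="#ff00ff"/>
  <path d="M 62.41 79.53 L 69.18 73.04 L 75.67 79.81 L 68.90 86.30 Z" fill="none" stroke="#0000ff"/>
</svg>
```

; Generated by LaserGRBL
G21
G90
G0 X54.03 Y182.60
M4 S178
G1 X39.96 Y182.26 F3471
G1 X32.63 Y194.27
G1 X39.37 Y206.62
G1 X53.44 Y206.96
G1 X60.77 Y194.95
G1 X54.03 Y182.60
M5
G0 X62.41 Y204.22
M4 S585
G1 X69.18 Y210.71 F1768
G1 X75.67 Y203.94
G1 X68.90 Y197.45
G1 X62.41 Y204.22
M5
G0 X0.00 Y0.00

Since the viewBox matches the mm dimensions, user units are millimetres directly. The only transform is the Y-flip y_m = 283.75 − y_svg.

Shape 1 is a regular polygon drawn with `<polygon>`. Its stroke #ff00ff means engrave at S178, F3471. After flipping Y the toolpath is (54.03,182.60) → (39.96,182.26) → (32.63,194.27) → (39.37,206.62) → (53.44,206.96) → (60.77,194.95) → (54.03,182.60), returning to the start.

Shape 2 is a regular polygon drawn with `<path>`. Its stroke #0000ff means score at S585, F1768. After flipping Y the toolpath is (62.41,204.22) → (69.18,210.71) → (75.67,203.94) → (68.90,197.45) → (62.41,204.22), returning to the start.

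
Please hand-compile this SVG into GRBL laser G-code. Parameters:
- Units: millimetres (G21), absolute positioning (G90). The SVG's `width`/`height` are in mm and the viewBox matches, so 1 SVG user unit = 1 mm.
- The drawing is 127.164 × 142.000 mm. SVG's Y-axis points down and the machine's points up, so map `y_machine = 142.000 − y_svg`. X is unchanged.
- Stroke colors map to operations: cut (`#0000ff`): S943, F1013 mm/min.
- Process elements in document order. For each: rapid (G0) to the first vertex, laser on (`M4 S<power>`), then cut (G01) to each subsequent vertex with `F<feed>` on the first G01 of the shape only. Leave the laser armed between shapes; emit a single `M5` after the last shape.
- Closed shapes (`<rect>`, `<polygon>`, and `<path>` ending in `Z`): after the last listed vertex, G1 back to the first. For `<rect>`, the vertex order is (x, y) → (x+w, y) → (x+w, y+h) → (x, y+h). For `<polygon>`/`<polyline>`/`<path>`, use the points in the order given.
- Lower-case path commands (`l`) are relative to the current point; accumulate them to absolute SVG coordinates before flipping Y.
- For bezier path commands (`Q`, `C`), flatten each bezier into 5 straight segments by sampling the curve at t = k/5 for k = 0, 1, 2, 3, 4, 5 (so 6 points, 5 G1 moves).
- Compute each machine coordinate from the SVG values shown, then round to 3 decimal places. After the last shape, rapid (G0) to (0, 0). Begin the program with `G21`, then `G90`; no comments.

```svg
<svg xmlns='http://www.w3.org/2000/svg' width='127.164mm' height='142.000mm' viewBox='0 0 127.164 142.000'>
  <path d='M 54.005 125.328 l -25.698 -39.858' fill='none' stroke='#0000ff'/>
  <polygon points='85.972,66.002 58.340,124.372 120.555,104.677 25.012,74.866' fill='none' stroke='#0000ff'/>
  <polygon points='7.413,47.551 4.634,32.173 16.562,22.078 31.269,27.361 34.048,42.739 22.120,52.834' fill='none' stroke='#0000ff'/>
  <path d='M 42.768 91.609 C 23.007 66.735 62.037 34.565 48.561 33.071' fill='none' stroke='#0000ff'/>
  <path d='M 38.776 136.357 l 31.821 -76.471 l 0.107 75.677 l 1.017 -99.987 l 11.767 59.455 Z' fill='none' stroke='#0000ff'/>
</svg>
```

Since the viewBox matches the mm dimensions, user units are millimetres directly. The only transform is the Y-flip y_m = 142.000 − y_svg.

Shape 1 is a line segment drawn with `<path>`. Its stroke #0000ff means cut at S943, F1013. After flipping Y the toolpath is (54.005,16.672) → (28.307,56.530).

Shape 2 is a closed polygon drawn with `<polygon>`. Its stroke #0000ff means cut at S943, F1013. After flipping Y the toolpath is (85.972,75.998) → (58.340,17.628) → (120.555,37.323) → (25.012,67.134) → (85.972,75.998), returning to the start.

Shape 3 is a regular polygon drawn with `<polygon>`. Its stroke #0000ff means cut at S943, F1013. After flipping Y the toolpath is (7.413,94.449) → (4.634,109.827) → (16.562,119.922) → (31.269,114.639) → (34.048,99.261) → (22.120,89.166) → (7.413,94.449), returning to the start.

Shape 4 is a cubic bezier drawn with `<path>`. Its stroke #0000ff means cut at S943, F1013. After flipping Y the toolpath is (42.768,50.391) → (37.076,65.887) → (40.151,81.312) → (46.652,94.842) → (51.236,104.655) → (48.561,108.929).

Shape 5 is a closed polygon drawn with `<path>`. Its stroke #0000ff means cut at S943, F1013. After flipping Y the toolpath is (38.776,5.643) → (70.597,82.114) → (70.704,6.437) → (71.721,106.424) → (83.488,46.969) → (38.776,5.643), returning to the start.

G21
G90
G0 X54.005 Y16.672
M4 S943
G01 X28.307 Y56.530 F1013
G0 X85.972 Y75.998
M4 S943
G01 X58.340 Y17.628 F1013
G01 X120.555 Y37.323
G01 X25.012 Y67.134
G01 X85.972 Y75.998
G0 X7.413 Y94.449
M4 S943
G01 X4.634 Y109.827 F1013
G01 X16.562 Y119.922
G01 X31.269 Y114.639
G01 X34.048 Y99.261
G01 X22.120 Y89.166
G01 X7.413 Y94.449
G0 X42.768 Y50.391
M4 S943
G01 X37.076 Y65.887 F1013
G01 X40.151 Y81.312
G01 X46.652 Y94.842
G01 X51.236 Y104.655
G01 X48.561 Y108.929
G0 X38.776 Y5.643
M4 S943
G01 X70.597 Y82.114 F1013
G01 X70.704 Y6.437
G01 X71.721 Y106.424
G01 X83.488 Y46.969
G01 X38.776 Y5.643
M5
G0 X0.000 Y0.000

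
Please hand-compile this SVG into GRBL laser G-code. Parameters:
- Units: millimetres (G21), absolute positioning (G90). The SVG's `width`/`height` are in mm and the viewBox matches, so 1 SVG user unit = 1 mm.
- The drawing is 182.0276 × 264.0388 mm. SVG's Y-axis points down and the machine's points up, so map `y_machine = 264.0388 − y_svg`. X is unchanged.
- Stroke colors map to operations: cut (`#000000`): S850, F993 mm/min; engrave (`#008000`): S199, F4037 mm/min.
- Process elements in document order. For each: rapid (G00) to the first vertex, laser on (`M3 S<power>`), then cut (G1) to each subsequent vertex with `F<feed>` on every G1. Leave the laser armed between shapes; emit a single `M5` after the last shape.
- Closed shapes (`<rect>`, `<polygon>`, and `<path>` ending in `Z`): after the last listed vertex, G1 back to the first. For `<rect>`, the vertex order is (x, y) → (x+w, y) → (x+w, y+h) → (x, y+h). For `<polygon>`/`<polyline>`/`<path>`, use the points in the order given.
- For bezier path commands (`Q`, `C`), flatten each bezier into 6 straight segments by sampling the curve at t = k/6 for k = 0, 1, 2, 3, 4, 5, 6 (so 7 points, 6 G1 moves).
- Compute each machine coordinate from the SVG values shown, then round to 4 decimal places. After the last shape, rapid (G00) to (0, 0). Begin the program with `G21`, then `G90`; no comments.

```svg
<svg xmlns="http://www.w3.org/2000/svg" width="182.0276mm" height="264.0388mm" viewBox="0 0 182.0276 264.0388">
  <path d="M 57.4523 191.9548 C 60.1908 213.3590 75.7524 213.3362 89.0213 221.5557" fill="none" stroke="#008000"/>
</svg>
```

G21
G90
G00 X57.4523 Y72.0840
M3 S199
G1 X59.8202 Y63.0301 F4037
G1 X63.9053 Y56.7233 F4037
G1 X69.2879 Y52.3393 F4037
G1 X75.5480 Y49.0540 F4037
G1 X82.2658 Y46.0433 F4037
G1 X89.0213 Y42.4831 F4037
M5
G00 X0.0000 Y0.0000

Since the viewBox matches the mm dimensions, user units are millimetres directly. The only transform is the Y-flip y_m = 264.0388 − y_svg.

Shape 1 is a cubic bezier drawn with `<path>`. Its stroke #008000 means engrave at S199, F4037. After flipping Y the toolpath is (57.4523,72.0840) → (59.8202,63.0301) → (63.9053,56.7233) → (69.2879,52.3393) → (75.5480,49.0540) → (82.2658,46.0433) → (89.0213,42.4831).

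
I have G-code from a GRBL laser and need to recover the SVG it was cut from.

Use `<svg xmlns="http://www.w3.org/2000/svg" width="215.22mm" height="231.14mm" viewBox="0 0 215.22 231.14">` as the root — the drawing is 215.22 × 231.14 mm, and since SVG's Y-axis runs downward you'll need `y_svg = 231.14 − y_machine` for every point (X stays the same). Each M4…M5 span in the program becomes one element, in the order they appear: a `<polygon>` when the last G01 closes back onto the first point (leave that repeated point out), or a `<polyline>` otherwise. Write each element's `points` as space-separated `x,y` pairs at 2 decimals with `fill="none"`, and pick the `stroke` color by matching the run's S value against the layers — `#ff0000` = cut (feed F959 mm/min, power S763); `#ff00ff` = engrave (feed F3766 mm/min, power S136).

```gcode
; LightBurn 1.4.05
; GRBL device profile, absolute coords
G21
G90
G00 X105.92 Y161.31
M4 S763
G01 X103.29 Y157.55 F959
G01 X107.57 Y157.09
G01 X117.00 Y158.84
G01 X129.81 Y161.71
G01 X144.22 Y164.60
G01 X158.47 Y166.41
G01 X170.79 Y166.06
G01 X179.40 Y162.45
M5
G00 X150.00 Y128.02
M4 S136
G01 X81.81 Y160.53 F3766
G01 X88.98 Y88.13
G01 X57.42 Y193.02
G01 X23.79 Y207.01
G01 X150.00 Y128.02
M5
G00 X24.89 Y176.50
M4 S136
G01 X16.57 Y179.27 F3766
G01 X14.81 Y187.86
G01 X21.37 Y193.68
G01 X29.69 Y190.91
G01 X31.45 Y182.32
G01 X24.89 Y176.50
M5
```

Each laser-on run becomes one SVG element. Flip Y back into SVG space with y_svg = 231.14 − y_machine.

Run 1: S763 ⇒ cut layer `#ff0000`. The run is open, so emit a `<polyline>` with points (Y-flipped): 105.92,69.83 103.29,73.59 107.57,74.05 117.00,72.30 129.81,69.43 144.22,66.54 158.47,64.73 170.79,65.08 179.40,68.69.

Run 2: S136 ⇒ engrave layer `#ff00ff`. The run returns to its start, so emit a `<polygon>` with points (Y-flipped): 150.00,103.12 81.81,70.61 88.98,143.01 57.42,38.12 23.79,24.13.

Run 3: power S136 maps to stroke `#ff00ff` (engrave). The run returns to its start, so emit a `<polygon>` with points (Y-flipped): 24.89,54.64 16.57,51.87 14.81,43.28 21.37,37.46 29.69,40.23 31.45,48.82.

<svg xmlns="http://www.w3.org/2000/svg" width="215.22mm" height="231.14mm" viewBox="0 0 215.22 231.14">
  <polyline points="105.92,69.83 103.29,73.59 107.57,74.05 117.00,72.30 129.81,69.43 144.22,66.54 158.47,64.73 170.79,65.08 179.40,68.69" fill="none" stroke="#ff0000"/>
  <polygon points="150.00,103.12 81.81,70.61 88.98,143.01 57.42,38.12 23.79,24.13" fill="none" stroke="#ff00ff"/>
  <polygon points="24.89,54.64 16.57,51.87 14.81,43.28 21.37,37.46 29.69,40.23 31.45,48.82" fill="none" stroke="#ff00ff"/>
</svg>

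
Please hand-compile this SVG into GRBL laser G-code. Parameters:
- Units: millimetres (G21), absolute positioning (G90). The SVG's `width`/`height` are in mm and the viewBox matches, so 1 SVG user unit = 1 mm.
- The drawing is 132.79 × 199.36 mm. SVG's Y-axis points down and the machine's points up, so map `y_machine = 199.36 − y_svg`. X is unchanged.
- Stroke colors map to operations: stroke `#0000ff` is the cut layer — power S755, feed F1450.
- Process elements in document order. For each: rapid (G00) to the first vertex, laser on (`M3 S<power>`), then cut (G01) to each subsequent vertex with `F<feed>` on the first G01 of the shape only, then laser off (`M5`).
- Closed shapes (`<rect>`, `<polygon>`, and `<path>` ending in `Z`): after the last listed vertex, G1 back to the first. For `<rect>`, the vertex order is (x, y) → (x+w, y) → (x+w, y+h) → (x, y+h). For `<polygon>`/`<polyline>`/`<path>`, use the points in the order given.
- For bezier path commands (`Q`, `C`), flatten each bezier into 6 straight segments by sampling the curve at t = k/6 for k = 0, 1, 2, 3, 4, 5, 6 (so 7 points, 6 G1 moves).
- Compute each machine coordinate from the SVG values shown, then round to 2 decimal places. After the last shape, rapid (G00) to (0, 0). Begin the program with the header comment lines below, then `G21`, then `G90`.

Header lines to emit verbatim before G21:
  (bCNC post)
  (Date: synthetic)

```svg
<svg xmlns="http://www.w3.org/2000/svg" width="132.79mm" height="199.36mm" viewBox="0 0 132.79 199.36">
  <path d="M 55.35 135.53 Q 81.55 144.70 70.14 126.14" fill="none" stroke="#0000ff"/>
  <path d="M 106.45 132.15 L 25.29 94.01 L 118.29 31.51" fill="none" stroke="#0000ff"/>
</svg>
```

1 u = 1 mm; y_m = 199.36 − y.

[1] `<path>` quadratic bezier, #0000ff→cut S755 F1450: (55.35,63.83) → (63.04,61.54) → (68.64,60.80) → (72.15,61.59) → (73.57,63.93) → (72.90,67.80) → (70.14,73.22)

[2] `<path>` open polyline, #0000ff→cut S755 F1450: (106.45,67.21) → (25.29,105.35) → (118.29,167.85)

(bCNC post)
(Date: synthetic)
G21
G90
G00 X55.35 Y63.83
M3 S755
G01 X63.04 Y61.54 F1450
G01 X68.64 Y60.80
G01 X72.15 Y61.59
G01 X73.57 Y63.93
G01 X72.90 Y67.80
G01 X70.14 Y73.22
M5
G00 X106.45 Y67.21
M3 S755
G01 X25.29 Y105.35 F1450
G01 X118.29 Y167.85
M5
G00 X0.00 Y0.00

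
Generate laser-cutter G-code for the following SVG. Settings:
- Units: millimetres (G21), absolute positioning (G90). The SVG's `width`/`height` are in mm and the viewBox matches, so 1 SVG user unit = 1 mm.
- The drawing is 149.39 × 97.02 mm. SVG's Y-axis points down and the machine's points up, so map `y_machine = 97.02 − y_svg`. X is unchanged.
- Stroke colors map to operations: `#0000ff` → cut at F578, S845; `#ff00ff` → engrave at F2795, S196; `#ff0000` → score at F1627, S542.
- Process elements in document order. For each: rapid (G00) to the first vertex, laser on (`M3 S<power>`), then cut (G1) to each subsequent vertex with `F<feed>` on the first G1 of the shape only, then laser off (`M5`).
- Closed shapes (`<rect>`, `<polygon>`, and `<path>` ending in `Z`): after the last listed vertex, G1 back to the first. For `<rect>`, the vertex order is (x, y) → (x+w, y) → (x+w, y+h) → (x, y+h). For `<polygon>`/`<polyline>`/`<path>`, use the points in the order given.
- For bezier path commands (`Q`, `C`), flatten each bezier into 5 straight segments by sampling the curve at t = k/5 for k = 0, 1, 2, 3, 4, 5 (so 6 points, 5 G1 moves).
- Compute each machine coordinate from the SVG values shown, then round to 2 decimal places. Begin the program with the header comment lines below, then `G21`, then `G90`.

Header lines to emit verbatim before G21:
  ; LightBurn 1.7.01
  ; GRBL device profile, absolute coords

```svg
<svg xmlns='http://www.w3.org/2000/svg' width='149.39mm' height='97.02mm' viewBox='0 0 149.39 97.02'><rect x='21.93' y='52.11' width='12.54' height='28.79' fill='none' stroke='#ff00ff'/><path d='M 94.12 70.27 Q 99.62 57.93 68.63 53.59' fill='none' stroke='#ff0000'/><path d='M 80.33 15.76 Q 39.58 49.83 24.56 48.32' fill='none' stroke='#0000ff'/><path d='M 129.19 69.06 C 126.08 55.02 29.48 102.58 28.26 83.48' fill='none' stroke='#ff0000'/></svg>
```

1 u = 1 mm; y_m = 97.02 − y.

[1] `<rect>` rectangle, #ff00ff→engrave S196 F2795: (21.93,44.91) → (34.47,44.91) → (34.47,16.12) → (21.93,16.12) → (21.93,44.91) (closed)

[2] `<path>` quadratic bezier, #ff0000→score S542 F1627: (94.12,26.75) → (94.86,31.37) → (92.68,35.34) → (87.58,38.68) → (79.57,41.37) → (68.63,43.43)

[3] `<path>` quadratic bezier, #0000ff→cut S845 F578: (80.33,81.26) → (65.06,69.06) → (51.85,59.70) → (40.69,53.18) → (31.60,49.52) → (24.56,48.70)

[4] `<path>` cubic bezier, #ff0000→score S542 F1627: (129.19,27.96) → (117.62,30.02) → (92.67,23.45) → (63.42,14.41) → (38.93,9.05) → (28.26,13.54)

; LightBurn 1.7.01
; GRBL device profile, absolute coords
G21
G90
G00 X21.93 Y44.91
M3 S196
G1 X34.47 Y44.91 F2795
G1 X34.47 Y16.12
G1 X21.93 Y16.12
G1 X21.93 Y44.91
M5
G00 X94.12 Y26.75
M3 S542
G1 X94.86 Y31.37 F1627
G1 X92.68 Y35.34
G1 X87.58 Y38.68
G1 X79.57 Y41.37
G1 X68.63 Y43.43
M5
G00 X80.33 Y81.26
M3 S845
G1 X65.06 Y69.06 F578
G1 X51.85 Y59.70
G1 X40.69 Y53.18
G1 X31.60 Y49.52
G1 X24.56 Y48.70
M5
G00 X129.19 Y27.96
M3 S542
G1 X117.62 Y30.02 F1627
G1 X92.67 Y23.45
G1 X63.42 Y14.41
G1 X38.93 Y9.05
G1 X28.26 Y13.54
M5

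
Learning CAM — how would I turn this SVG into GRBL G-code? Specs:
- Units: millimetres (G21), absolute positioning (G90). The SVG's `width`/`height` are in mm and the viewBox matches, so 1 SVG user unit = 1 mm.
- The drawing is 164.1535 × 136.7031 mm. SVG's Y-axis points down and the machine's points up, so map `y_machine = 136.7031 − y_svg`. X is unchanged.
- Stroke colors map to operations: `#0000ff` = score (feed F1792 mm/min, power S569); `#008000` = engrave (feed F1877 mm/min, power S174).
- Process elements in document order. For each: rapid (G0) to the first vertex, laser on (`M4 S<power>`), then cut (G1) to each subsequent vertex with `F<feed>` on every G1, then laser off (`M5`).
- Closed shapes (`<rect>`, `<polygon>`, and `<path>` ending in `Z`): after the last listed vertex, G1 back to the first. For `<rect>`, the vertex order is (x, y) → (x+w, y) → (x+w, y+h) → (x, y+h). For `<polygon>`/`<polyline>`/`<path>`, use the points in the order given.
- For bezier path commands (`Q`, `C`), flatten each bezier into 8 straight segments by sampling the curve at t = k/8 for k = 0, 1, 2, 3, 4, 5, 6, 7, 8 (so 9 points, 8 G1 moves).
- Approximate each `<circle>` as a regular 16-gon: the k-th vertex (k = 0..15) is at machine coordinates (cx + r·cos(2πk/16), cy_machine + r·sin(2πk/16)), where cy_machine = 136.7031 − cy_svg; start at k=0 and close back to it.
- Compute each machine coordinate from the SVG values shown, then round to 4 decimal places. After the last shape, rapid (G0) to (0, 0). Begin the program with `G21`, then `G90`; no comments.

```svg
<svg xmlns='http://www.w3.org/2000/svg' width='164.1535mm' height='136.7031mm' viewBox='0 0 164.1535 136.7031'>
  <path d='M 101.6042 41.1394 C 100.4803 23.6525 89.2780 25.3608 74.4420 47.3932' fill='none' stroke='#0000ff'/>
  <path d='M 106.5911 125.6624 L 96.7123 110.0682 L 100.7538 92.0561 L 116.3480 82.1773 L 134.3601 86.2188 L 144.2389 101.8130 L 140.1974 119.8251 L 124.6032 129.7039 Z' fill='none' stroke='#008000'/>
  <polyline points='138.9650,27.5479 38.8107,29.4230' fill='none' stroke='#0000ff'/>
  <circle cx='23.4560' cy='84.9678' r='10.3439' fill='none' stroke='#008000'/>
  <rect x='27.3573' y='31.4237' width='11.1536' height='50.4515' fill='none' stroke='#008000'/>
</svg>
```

Since the viewBox matches the mm dimensions, user units are millimetres directly. The only transform is the Y-flip y_m = 136.7031 − y_svg.

Shape 1 is a cubic bezier drawn with `<path>`. Its stroke #0000ff means score at S569, F1792. After flipping Y the toolpath is (101.6042,95.5637) → (100.7229,101.2193) → (98.9723,105.0621) → (96.4278,107.0790) → (93.1651,107.2565) → (89.2597,105.5817) → (84.7870,102.0411) → (79.8226,96.6216) → (74.4420,89.3099).

Shape 2 is a regular polygon drawn with `<path>`. Its stroke #008000 means engrave at S174, F1877. After flipping Y the toolpath is (106.5911,11.0407) → (96.7123,26.6349) → (100.7538,44.6470) → (116.3480,54.5258) → (134.3601,50.4843) → (144.2389,34.8901) → (140.1974,16.8780) → (124.6032,6.9992) → (106.5911,11.0407), returning to the start.

Shape 3 is a line segment drawn with `<polyline>`. Its stroke #0000ff means score at S569, F1792. After flipping Y the toolpath is (138.9650,109.1552) → (38.8107,107.2801).

Shape 4 is a circle drawn with `<circle>`. Its stroke #008000 means engrave at S174, F1877. After flipping Y the toolpath is (33.7999,51.7353) → (33.0125,55.6937) → (30.7702,59.0495) → (27.4144,61.2918) → (23.4560,62.0792) → (19.4976,61.2918) → (16.1418,59.0495) → (13.8995,55.6937) → (13.1121,51.7353) → (13.8995,47.7769) → (16.1418,44.4211) → (19.4976,42.1788) → (23.4560,41.3914) → (27.4144,42.1788) → (30.7702,44.4211) → (33.0125,47.7769) → (33.7999,51.7353), returning to the start.

Shape 5 is a rectangle drawn with `<rect>`. Its stroke #008000 means engrave at S174, F1877. After flipping Y the toolpath is (27.3573,105.2794) → (38.5109,105.2794) → (38.5109,54.8279) → (27.3573,54.8279) → (27.3573,105.2794), returning to the start.

G21
G90
G0 X101.6042 Y95.5637
M4 S569
G1 X100.7229 Y101.2193 F1792
G1 X98.9723 Y105.0621 F1792
G1 X96.4278 Y107.0790 F1792
G1 X93.1651 Y107.2565 F1792
G1 X89.2597 Y105.5817 F1792
G1 X84.7870 Y102.0411 F1792
G1 X79.8226 Y96.6216 F1792
G1 X74.4420 Y89.3099 F1792
M5
G0 X106.5911 Y11.0407
M4 S174
G1 X96.7123 Y26.6349 F1877
G1 X100.7538 Y44.6470 F1877
G1 X116.3480 Y54.5258 F1877
G1 X134.3601 Y50.4843 F1877
G1 X144.2389 Y34.8901 F1877
G1 X140.1974 Y16.8780 F1877
G1 X124.6032 Y6.9992 F1877
G1 X106.5911 Y11.0407 F1877
M5
G0 X138.9650 Y109.1552
M4 S569
G1 X38.8107 Y107.2801 F1792
M5
G0 X33.7999 Y51.7353
M4 S174
G1 X33.0125 Y55.6937 F1877
G1 X30.7702 Y59.0495 F1877
G1 X27.4144 Y61.2918 F1877
G1 X23.4560 Y62.0792 F1877
G1 X19.4976 Y61.2918 F1877
G1 X16.1418 Y59.0495 F1877
G1 X13.8995 Y55.6937 F1877
G1 X13.1121 Y51.7353 F1877
G1 X13.8995 Y47.7769 F1877
G1 X16.1418 Y44.4211 F1877
G1 X19.4976 Y42.1788 F1877
G1 X23.4560 Y41.3914 F1877
G1 X27.4144 Y42.1788 F1877
G1 X30.7702 Y44.4211 F1877
G1 X33.0125 Y47.7769 F1877
G1 X33.7999 Y51.7353 F1877
M5
G0 X27.3573 Y105.2794
M4 S174
G1 X38.5109 Y105.2794 F1877
G1 X38.5109 Y54.8279 F1877
G1 X27.3573 Y54.8279 F1877
G1 X27.3573 Y105.2794 F1877
M5
G0 X0.0000 Y0.0000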